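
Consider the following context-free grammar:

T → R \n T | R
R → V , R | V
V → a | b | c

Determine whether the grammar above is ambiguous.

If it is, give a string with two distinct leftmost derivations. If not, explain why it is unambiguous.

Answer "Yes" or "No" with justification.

No - the grammar is unambiguous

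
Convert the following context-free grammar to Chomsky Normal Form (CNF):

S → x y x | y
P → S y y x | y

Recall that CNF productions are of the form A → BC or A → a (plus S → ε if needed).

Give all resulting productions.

TX → x; TY → y; S → y; P → y; S → TX X0; X0 → TY TX; P → S X1; X1 → TY X2; X2 → TY TX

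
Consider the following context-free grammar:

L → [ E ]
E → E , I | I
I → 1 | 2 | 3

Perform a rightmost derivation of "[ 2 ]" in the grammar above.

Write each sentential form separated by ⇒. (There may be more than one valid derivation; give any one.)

L ⇒ [ E ] ⇒ [ I ] ⇒ [ 2 ]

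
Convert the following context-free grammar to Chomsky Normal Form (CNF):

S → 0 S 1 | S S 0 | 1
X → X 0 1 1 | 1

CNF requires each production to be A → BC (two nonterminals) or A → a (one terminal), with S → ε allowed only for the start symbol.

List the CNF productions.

T0 → 0; T1 → 1; S → 1; X → 1; S → T0 X0; X0 → S T1; S → S X1; X1 → S T0; X → X X2; X2 → T0 X3; X3 → T1 T1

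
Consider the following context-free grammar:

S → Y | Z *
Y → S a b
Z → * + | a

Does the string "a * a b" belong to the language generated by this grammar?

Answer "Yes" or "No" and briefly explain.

Yes - a valid derivation exists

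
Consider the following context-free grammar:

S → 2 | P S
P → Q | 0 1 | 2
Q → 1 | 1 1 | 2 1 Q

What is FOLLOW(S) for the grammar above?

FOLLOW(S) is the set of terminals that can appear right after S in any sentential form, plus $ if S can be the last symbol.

We compute FOLLOW(S) using the standard algorithm.
FOLLOW(S) starts with {$}.
FIRST(P) = {0, 1, 2}
FIRST(Q) = {1, 2}
FIRST(S) = {0, 1, 2}
FOLLOW(P) = {0, 1, 2}
FOLLOW(Q) = {0, 1, 2}
FOLLOW(S) = {$}
Therefore, FOLLOW(S) = {$}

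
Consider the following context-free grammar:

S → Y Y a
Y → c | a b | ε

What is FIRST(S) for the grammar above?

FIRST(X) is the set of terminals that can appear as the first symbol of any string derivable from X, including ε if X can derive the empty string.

We compute FIRST(S) using the standard algorithm.
FIRST(S) = {a, c}
FIRST(Y) = {a, c, ε}
Therefore, FIRST(S) = {a, c}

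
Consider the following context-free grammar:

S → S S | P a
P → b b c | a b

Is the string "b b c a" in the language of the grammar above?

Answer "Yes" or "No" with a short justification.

Yes - a valid derivation exists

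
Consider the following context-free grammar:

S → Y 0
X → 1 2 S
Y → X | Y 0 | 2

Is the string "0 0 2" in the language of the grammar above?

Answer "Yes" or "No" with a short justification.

No - no valid derivation exists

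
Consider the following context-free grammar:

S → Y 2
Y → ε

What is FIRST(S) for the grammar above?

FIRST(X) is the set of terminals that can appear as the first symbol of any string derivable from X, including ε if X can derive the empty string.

We compute FIRST(S) using the standard algorithm.
FIRST(S) = {2}
FIRST(Y) = {ε}
Therefore, FIRST(S) = {2}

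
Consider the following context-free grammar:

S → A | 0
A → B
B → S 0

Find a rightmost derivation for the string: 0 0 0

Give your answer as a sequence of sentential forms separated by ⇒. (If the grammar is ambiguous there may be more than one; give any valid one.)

S ⇒ A ⇒ B ⇒ S 0 ⇒ A 0 ⇒ B 0 ⇒ S 0 0 ⇒ 0 0 0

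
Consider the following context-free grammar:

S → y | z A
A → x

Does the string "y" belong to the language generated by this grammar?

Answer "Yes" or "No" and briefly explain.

Yes - a valid derivation exists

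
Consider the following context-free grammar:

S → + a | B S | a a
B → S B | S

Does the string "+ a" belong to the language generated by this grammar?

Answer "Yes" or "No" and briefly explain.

Yes - a valid derivation exists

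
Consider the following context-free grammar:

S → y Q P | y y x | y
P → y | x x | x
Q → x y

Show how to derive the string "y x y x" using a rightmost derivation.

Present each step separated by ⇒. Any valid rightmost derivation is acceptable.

S ⇒ y Q P ⇒ y Q x ⇒ y x y x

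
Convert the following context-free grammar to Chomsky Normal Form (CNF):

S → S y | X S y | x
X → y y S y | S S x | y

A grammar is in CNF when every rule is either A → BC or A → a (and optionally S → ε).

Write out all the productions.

TY → y; S → x; TX → x; X → y; S → S TY; S → X X0; X0 → S TY; X → TY X1; X1 → TY X2; X2 → S TY; X → S X3; X3 → S TX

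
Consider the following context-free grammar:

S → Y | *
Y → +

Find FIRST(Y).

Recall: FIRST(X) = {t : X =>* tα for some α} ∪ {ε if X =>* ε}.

We compute FIRST(Y) using the standard algorithm.
FIRST(S) = {*, +}
FIRST(Y) = {+}
Therefore, FIRST(Y) = {+}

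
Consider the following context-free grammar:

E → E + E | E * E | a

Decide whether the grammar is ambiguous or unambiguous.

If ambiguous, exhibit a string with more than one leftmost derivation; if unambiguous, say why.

Ambiguous - the string 'a + a * a * a' has two distinct leftmost derivations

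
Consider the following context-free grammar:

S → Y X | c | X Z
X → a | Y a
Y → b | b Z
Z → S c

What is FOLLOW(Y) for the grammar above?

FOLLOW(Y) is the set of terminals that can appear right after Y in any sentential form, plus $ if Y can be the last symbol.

We compute FOLLOW(Y) using the standard algorithm.
FOLLOW(S) starts with {$}.
FIRST(S) = {a, b, c}
FIRST(X) = {a, b}
FIRST(Y) = {b}
FIRST(Z) = {a, b, c}
FOLLOW(S) = {$, c}
FOLLOW(X) = {$, a, b, c}
FOLLOW(Y) = {a, b}
FOLLOW(Z) = {$, a, b, c}
Therefore, FOLLOW(Y) = {a, b}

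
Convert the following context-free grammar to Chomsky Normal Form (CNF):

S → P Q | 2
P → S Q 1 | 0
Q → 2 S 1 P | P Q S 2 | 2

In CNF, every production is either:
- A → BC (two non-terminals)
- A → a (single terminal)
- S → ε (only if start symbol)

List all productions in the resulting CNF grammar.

S → 2; T1 → 1; P → 0; T2 → 2; Q → 2; S → P Q; P → S X0; X0 → Q T1; Q → T2 X1; X1 → S X2; X2 → T1 P; Q → P X3; X3 → Q X4; X4 → S T2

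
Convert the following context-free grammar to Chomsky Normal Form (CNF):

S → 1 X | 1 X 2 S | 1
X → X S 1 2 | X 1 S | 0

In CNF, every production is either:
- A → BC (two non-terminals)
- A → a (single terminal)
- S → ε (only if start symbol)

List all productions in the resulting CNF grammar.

T1 → 1; T2 → 2; S → 1; X → 0; S → T1 X; S → T1 X0; X0 → X X1; X1 → T2 S; X → X X2; X2 → S X3; X3 → T1 T2; X → X X4; X4 → T1 S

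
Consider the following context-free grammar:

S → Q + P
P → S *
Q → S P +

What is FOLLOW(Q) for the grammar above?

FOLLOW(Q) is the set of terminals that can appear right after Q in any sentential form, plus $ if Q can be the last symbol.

We compute FOLLOW(Q) using the standard algorithm.
FOLLOW(S) starts with {$}.
FIRST(P) = {}
FIRST(Q) = {}
FIRST(S) = {}
FOLLOW(P) = {$, *, +}
FOLLOW(Q) = {+}
FOLLOW(S) = {$, *}
Therefore, FOLLOW(Q) = {+}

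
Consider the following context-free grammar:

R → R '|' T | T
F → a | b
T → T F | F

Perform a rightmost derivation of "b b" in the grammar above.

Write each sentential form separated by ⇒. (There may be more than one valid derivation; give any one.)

R ⇒ T ⇒ T F ⇒ T b ⇒ F b ⇒ b b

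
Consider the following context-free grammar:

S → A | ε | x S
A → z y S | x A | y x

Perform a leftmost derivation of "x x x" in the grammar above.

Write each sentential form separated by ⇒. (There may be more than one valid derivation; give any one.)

S ⇒ x S ⇒ x x S ⇒ x x x S ⇒ x x x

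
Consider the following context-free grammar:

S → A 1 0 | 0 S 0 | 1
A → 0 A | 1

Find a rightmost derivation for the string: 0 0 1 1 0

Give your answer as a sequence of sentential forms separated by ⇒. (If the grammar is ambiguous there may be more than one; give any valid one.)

S ⇒ A 1 0 ⇒ 0 A 1 0 ⇒ 0 0 A 1 0 ⇒ 0 0 1 1 0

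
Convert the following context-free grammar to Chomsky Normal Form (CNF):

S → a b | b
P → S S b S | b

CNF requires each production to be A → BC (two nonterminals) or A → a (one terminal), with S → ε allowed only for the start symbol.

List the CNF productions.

TA → a; TB → b; S → b; P → b; S → TA TB; P → S X0; X0 → S X1; X1 → TB S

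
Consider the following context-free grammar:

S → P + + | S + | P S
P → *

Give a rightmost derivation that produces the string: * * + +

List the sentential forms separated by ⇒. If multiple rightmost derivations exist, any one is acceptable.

S ⇒ P S ⇒ P P + + ⇒ P * + + ⇒ * * + +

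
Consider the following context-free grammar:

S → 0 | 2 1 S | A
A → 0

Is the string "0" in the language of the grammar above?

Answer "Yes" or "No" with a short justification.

Yes - a valid derivation exists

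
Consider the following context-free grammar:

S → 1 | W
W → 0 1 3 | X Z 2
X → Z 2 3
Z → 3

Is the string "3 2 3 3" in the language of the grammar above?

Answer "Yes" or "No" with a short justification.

No - no valid derivation exists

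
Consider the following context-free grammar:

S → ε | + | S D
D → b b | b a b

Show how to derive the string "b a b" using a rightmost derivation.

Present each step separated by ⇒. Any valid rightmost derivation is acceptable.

S ⇒ S D ⇒ S b a b ⇒ b a b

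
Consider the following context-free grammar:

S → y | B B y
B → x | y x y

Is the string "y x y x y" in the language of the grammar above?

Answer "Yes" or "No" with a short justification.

Yes - a valid derivation exists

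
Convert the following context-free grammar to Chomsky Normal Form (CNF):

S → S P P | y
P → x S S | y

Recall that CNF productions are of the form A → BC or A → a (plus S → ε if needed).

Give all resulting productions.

S → y; TX → x; P → y; S → S X0; X0 → P P; P → TX X1; X1 → S S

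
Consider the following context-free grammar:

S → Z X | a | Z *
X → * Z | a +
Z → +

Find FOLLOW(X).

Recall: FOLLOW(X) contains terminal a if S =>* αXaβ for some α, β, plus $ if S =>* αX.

We compute FOLLOW(X) using the standard algorithm.
FOLLOW(S) starts with {$}.
FIRST(S) = {+, a}
FIRST(X) = {*, a}
FIRST(Z) = {+}
FOLLOW(S) = {$}
FOLLOW(X) = {$}
FOLLOW(Z) = {$, *, a}
Therefore, FOLLOW(X) = {$}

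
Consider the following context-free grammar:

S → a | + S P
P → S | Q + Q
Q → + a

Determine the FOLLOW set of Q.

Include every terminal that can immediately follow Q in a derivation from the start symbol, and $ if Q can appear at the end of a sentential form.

We compute FOLLOW(Q) using the standard algorithm.
FOLLOW(S) starts with {$}.
FIRST(P) = {+, a}
FIRST(Q) = {+}
FIRST(S) = {+, a}
FOLLOW(P) = {$, +, a}
FOLLOW(Q) = {$, +, a}
FOLLOW(S) = {$, +, a}
Therefore, FOLLOW(Q) = {$, +, a}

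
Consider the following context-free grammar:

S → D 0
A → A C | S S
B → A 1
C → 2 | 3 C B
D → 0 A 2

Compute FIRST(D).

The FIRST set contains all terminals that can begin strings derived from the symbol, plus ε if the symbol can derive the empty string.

We compute FIRST(D) using the standard algorithm.
FIRST(A) = {0}
FIRST(B) = {0}
FIRST(C) = {2, 3}
FIRST(D) = {0}
FIRST(S) = {0}
Therefore, FIRST(D) = {0}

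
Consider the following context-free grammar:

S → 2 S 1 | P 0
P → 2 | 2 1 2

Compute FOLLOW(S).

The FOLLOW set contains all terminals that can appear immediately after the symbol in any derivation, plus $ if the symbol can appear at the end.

We compute FOLLOW(S) using the standard algorithm.
FOLLOW(S) starts with {$}.
FIRST(P) = {2}
FIRST(S) = {2}
FOLLOW(P) = {0}
FOLLOW(S) = {$, 1}
Therefore, FOLLOW(S) = {$, 1}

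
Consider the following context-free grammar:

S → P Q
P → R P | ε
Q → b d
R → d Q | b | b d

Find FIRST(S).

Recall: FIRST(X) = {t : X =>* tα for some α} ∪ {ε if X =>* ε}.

We compute FIRST(S) using the standard algorithm.
FIRST(P) = {b, d, ε}
FIRST(Q) = {b}
FIRST(R) = {b, d}
FIRST(S) = {b, d}
Therefore, FIRST(S) = {b, d}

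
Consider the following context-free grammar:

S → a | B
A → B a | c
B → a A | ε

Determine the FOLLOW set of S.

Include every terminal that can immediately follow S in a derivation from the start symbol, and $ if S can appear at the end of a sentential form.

We compute FOLLOW(S) using the standard algorithm.
FOLLOW(S) starts with {$}.
FIRST(A) = {a, c}
FIRST(B) = {a, ε}
FIRST(S) = {a, ε}
FOLLOW(A) = {$, a}
FOLLOW(B) = {$, a}
FOLLOW(S) = {$}
Therefore, FOLLOW(S) = {$}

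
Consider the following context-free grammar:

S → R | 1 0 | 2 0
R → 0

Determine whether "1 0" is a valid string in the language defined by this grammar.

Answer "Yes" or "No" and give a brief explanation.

Yes - a valid derivation exists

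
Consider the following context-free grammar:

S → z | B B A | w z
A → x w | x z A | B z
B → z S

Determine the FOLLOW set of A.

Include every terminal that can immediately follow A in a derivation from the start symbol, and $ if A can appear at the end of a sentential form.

We compute FOLLOW(A) using the standard algorithm.
FOLLOW(S) starts with {$}.
FIRST(A) = {x, z}
FIRST(B) = {z}
FIRST(S) = {w, z}
FOLLOW(A) = {$, x, z}
FOLLOW(B) = {x, z}
FOLLOW(S) = {$, x, z}
Therefore, FOLLOW(A) = {$, x, z}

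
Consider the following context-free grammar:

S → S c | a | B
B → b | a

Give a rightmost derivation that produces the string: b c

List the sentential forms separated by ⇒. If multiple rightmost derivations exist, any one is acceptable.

S ⇒ S c ⇒ B c ⇒ b c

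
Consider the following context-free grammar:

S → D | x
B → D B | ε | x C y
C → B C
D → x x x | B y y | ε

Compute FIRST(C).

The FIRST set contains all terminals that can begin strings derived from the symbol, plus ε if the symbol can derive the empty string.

We compute FIRST(C) using the standard algorithm.
FIRST(B) = {x, y, ε}
FIRST(C) = {x, y}
FIRST(D) = {x, y, ε}
FIRST(S) = {x, y, ε}
Therefore, FIRST(C) = {x, y}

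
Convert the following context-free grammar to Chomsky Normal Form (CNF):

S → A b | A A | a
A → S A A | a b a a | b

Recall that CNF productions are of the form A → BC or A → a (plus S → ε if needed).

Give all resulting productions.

TB → b; S → a; TA → a; A → b; S → A TB; S → A A; A → S X0; X0 → A A; A → TA X1; X1 → TB X2; X2 → TA TA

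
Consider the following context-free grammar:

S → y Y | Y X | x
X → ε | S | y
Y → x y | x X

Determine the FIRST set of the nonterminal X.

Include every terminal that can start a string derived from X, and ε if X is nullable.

We compute FIRST(X) using the standard algorithm.
FIRST(S) = {x, y}
FIRST(X) = {x, y, ε}
FIRST(Y) = {x}
Therefore, FIRST(X) = {x, y, ε}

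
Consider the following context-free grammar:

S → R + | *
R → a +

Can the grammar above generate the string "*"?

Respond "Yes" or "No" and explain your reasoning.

Yes - a valid derivation exists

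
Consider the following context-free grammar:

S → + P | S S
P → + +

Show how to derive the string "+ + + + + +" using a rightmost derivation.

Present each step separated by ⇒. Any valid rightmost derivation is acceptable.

S ⇒ S S ⇒ S + P ⇒ S + + + ⇒ + P + + + ⇒ + + + + + +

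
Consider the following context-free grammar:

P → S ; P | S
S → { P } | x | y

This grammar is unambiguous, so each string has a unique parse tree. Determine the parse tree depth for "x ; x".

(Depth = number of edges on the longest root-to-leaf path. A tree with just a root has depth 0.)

3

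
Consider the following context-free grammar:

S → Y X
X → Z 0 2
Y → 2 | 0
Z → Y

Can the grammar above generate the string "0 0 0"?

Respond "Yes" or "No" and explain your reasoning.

No - no valid derivation exists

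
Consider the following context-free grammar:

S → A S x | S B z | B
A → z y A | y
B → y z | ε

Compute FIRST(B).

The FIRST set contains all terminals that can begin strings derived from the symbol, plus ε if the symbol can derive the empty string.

We compute FIRST(B) using the standard algorithm.
FIRST(A) = {y, z}
FIRST(B) = {y, ε}
FIRST(S) = {y, z, ε}
Therefore, FIRST(B) = {y, ε}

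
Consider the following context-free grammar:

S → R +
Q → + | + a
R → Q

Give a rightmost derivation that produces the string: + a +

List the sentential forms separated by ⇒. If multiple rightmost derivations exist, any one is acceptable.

S ⇒ R + ⇒ Q + ⇒ + a +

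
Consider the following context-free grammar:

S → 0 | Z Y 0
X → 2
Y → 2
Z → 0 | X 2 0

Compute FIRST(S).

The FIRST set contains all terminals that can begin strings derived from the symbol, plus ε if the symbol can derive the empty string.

We compute FIRST(S) using the standard algorithm.
FIRST(S) = {0, 2}
FIRST(X) = {2}
FIRST(Y) = {2}
FIRST(Z) = {0, 2}
Therefore, FIRST(S) = {0, 2}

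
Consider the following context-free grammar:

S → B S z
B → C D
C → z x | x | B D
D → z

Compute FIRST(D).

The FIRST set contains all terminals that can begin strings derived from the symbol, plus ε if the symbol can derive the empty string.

We compute FIRST(D) using the standard algorithm.
FIRST(B) = {x, z}
FIRST(C) = {x, z}
FIRST(D) = {z}
FIRST(S) = {x, z}
Therefore, FIRST(D) = {z}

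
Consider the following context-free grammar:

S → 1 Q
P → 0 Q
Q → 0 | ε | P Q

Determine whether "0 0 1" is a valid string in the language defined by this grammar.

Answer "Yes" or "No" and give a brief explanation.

No - no valid derivation exists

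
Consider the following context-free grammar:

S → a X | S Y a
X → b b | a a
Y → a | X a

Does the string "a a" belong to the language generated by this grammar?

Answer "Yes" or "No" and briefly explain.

No - no valid derivation exists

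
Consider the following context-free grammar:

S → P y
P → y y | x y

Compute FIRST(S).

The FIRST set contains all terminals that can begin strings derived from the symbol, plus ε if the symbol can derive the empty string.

We compute FIRST(S) using the standard algorithm.
FIRST(P) = {x, y}
FIRST(S) = {x, y}
Therefore, FIRST(S) = {x, y}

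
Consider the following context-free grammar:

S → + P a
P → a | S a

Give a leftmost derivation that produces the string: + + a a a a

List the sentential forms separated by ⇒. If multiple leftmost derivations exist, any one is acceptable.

S ⇒ + P a ⇒ + S a a ⇒ + + P a a a ⇒ + + a a a a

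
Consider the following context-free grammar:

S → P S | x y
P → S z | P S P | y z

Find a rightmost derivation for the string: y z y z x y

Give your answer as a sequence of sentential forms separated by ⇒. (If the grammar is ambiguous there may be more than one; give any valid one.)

S ⇒ P S ⇒ P P S ⇒ P P x y ⇒ P y z x y ⇒ y z y z x y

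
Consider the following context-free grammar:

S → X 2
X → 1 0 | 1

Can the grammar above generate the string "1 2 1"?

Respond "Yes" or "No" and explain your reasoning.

No - no valid derivation exists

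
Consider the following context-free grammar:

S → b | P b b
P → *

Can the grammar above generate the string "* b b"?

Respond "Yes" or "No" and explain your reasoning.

Yes - a valid derivation exists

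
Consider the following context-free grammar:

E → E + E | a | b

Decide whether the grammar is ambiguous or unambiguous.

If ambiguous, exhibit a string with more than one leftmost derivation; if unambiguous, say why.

Ambiguous - the string 'b + a + b + b' has two distinct leftmost derivations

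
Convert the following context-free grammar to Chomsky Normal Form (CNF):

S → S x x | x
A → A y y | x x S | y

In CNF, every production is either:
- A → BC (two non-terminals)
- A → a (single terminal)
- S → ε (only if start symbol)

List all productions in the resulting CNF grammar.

TX → x; S → x; TY → y; A → y; S → S X0; X0 → TX TX; A → A X1; X1 → TY TY; A → TX X2; X2 → TX S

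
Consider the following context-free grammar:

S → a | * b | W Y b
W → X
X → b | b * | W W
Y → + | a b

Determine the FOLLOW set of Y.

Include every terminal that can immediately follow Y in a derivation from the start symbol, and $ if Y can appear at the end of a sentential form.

We compute FOLLOW(Y) using the standard algorithm.
FOLLOW(S) starts with {$}.
FIRST(S) = {*, a, b}
FIRST(W) = {b}
FIRST(X) = {b}
FIRST(Y) = {+, a}
FOLLOW(S) = {$}
FOLLOW(W) = {+, a, b}
FOLLOW(X) = {+, a, b}
FOLLOW(Y) = {b}
Therefore, FOLLOW(Y) = {b}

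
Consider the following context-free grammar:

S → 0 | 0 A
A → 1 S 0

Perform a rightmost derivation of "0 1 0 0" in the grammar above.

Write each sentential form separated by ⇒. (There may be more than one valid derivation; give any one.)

S ⇒ 0 A ⇒ 0 1 S 0 ⇒ 0 1 0 0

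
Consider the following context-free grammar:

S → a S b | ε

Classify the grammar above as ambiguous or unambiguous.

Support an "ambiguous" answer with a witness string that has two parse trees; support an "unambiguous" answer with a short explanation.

Unambiguous - every string in the language has a unique parse tree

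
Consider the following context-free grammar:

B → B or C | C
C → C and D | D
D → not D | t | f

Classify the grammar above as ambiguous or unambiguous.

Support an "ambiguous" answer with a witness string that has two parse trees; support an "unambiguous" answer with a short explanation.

Unambiguous - every string in the language has a unique parse tree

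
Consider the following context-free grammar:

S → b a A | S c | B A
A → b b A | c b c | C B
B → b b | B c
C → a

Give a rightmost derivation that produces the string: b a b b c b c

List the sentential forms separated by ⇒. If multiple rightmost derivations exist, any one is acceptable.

S ⇒ b a A ⇒ b a b b A ⇒ b a b b c b c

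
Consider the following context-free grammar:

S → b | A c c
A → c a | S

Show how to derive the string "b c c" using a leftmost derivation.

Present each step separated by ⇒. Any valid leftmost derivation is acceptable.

S ⇒ A c c ⇒ S c c ⇒ b c c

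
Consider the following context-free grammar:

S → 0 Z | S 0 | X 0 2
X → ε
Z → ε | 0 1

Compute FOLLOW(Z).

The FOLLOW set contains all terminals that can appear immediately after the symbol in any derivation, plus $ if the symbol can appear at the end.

We compute FOLLOW(Z) using the standard algorithm.
FOLLOW(S) starts with {$}.
FIRST(S) = {0}
FIRST(X) = {ε}
FIRST(Z) = {0, ε}
FOLLOW(S) = {$, 0}
FOLLOW(X) = {0}
FOLLOW(Z) = {$, 0}
Therefore, FOLLOW(Z) = {$, 0}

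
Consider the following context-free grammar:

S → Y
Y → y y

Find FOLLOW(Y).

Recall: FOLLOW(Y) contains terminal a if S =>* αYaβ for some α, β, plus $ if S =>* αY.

We compute FOLLOW(Y) using the standard algorithm.
FOLLOW(S) starts with {$}.
FIRST(S) = {y}
FIRST(Y) = {y}
FOLLOW(S) = {$}
FOLLOW(Y) = {$}
Therefore, FOLLOW(Y) = {$}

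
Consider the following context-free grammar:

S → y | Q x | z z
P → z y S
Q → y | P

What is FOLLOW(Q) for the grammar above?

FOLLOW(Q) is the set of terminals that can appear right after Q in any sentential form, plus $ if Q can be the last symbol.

We compute FOLLOW(Q) using the standard algorithm.
FOLLOW(S) starts with {$}.
FIRST(P) = {z}
FIRST(Q) = {y, z}
FIRST(S) = {y, z}
FOLLOW(P) = {x}
FOLLOW(Q) = {x}
FOLLOW(S) = {$, x}
Therefore, FOLLOW(Q) = {x}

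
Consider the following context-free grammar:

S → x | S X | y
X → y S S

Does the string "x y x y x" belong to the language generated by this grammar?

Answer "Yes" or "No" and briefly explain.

No - no valid derivation exists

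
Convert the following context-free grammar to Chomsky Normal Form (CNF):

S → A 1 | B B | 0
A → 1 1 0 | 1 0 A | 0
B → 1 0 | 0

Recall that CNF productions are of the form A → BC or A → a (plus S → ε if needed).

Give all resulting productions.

T1 → 1; S → 0; T0 → 0; A → 0; B → 0; S → A T1; S → B B; A → T1 X0; X0 → T1 T0; A → T1 X1; X1 → T0 A; B → T1 T0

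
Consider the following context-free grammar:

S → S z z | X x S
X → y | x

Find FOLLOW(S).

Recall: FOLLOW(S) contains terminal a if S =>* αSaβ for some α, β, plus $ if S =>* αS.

We compute FOLLOW(S) using the standard algorithm.
FOLLOW(S) starts with {$}.
FIRST(S) = {x, y}
FIRST(X) = {x, y}
FOLLOW(S) = {$, z}
FOLLOW(X) = {x}
Therefore, FOLLOW(S) = {$, z}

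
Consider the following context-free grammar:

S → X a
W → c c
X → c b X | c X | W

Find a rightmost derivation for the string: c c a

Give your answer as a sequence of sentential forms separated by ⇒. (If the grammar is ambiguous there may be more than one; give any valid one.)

S ⇒ X a ⇒ W a ⇒ c c a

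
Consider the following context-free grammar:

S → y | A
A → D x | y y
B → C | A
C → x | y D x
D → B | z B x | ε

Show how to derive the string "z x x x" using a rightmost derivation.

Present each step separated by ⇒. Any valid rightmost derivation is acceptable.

S ⇒ A ⇒ D x ⇒ z B x x ⇒ z C x x ⇒ z x x x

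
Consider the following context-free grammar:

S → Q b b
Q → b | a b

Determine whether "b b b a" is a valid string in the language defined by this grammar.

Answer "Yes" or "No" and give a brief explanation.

No - no valid derivation exists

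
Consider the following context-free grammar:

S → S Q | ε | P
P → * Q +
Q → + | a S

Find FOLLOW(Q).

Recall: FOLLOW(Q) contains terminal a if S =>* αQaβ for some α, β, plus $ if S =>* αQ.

We compute FOLLOW(Q) using the standard algorithm.
FOLLOW(S) starts with {$}.
FIRST(P) = {*}
FIRST(Q) = {+, a}
FIRST(S) = {*, +, a, ε}
FOLLOW(P) = {$, +, a}
FOLLOW(Q) = {$, +, a}
FOLLOW(S) = {$, +, a}
Therefore, FOLLOW(Q) = {$, +, a}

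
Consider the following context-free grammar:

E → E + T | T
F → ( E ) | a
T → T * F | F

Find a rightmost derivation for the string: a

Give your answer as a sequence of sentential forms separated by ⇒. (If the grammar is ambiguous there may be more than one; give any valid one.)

E ⇒ T ⇒ F ⇒ a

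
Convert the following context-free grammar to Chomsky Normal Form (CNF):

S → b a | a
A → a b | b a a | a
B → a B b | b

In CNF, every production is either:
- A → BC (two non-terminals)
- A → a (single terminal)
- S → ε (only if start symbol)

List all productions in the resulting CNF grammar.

TB → b; TA → a; S → a; A → a; B → b; S → TB TA; A → TA TB; A → TB X0; X0 → TA TA; B → TA X1; X1 → B TB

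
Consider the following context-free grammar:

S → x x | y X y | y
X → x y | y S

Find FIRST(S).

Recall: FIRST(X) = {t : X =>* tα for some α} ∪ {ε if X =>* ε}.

We compute FIRST(S) using the standard algorithm.
FIRST(S) = {x, y}
FIRST(X) = {x, y}
Therefore, FIRST(S) = {x, y}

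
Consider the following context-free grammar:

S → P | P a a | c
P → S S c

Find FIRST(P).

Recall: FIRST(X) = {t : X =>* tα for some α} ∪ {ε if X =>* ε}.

We compute FIRST(P) using the standard algorithm.
FIRST(P) = {c}
FIRST(S) = {c}
Therefore, FIRST(P) = {c}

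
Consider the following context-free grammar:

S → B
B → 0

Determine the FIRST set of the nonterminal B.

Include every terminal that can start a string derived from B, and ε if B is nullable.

We compute FIRST(B) using the standard algorithm.
FIRST(B) = {0}
FIRST(S) = {0}
Therefore, FIRST(B) = {0}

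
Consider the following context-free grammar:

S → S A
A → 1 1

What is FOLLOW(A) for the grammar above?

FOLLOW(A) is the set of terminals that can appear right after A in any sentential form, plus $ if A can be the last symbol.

We compute FOLLOW(A) using the standard algorithm.
FOLLOW(S) starts with {$}.
FIRST(A) = {1}
FIRST(S) = {}
FOLLOW(A) = {$, 1}
FOLLOW(S) = {$, 1}
Therefore, FOLLOW(A) = {$, 1}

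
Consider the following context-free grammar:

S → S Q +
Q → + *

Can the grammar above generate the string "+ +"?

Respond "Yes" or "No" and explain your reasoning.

No - no valid derivation exists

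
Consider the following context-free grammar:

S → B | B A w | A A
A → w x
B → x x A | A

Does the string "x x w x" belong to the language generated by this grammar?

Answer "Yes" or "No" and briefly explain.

Yes - a valid derivation exists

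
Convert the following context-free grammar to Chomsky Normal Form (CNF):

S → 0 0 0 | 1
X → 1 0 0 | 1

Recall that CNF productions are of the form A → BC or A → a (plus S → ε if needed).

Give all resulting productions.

T0 → 0; S → 1; T1 → 1; X → 1; S → T0 X0; X0 → T0 T0; X → T1 X1; X1 → T0 T0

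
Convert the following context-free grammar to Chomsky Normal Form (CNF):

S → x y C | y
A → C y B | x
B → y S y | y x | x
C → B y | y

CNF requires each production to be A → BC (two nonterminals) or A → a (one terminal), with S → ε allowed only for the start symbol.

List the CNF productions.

TX → x; TY → y; S → y; A → x; B → x; C → y; S → TX X0; X0 → TY C; A → C X1; X1 → TY B; B → TY X2; X2 → S TY; B → TY TX; C → B TY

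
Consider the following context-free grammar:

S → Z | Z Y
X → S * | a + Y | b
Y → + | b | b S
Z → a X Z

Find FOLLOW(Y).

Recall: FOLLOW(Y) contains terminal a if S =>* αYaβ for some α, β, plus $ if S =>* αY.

We compute FOLLOW(Y) using the standard algorithm.
FOLLOW(S) starts with {$}.
FIRST(S) = {a}
FIRST(X) = {a, b}
FIRST(Y) = {+, b}
FIRST(Z) = {a}
FOLLOW(S) = {$, *, a}
FOLLOW(X) = {a}
FOLLOW(Y) = {$, *, a}
FOLLOW(Z) = {$, *, +, a, b}
Therefore, FOLLOW(Y) = {$, *, a}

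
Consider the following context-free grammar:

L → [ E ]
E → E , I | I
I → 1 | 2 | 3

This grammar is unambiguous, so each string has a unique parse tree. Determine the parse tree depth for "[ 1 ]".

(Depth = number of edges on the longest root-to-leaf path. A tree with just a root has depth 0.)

3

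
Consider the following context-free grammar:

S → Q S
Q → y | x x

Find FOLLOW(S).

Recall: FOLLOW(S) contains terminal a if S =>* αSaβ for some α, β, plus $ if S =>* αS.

We compute FOLLOW(S) using the standard algorithm.
FOLLOW(S) starts with {$}.
FIRST(Q) = {x, y}
FIRST(S) = {x, y}
FOLLOW(Q) = {x, y}
FOLLOW(S) = {$}
Therefore, FOLLOW(S) = {$}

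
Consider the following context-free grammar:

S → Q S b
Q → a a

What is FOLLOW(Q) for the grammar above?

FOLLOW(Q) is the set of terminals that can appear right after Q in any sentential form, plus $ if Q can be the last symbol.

We compute FOLLOW(Q) using the standard algorithm.
FOLLOW(S) starts with {$}.
FIRST(Q) = {a}
FIRST(S) = {a}
FOLLOW(Q) = {a}
FOLLOW(S) = {$, b}
Therefore, FOLLOW(Q) = {a}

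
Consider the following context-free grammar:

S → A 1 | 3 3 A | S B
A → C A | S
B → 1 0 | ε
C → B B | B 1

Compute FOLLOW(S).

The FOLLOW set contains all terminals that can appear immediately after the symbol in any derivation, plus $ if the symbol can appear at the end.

We compute FOLLOW(S) using the standard algorithm.
FOLLOW(S) starts with {$}.
FIRST(A) = {1, 3}
FIRST(B) = {1, ε}
FIRST(C) = {1, ε}
FIRST(S) = {1, 3}
FOLLOW(A) = {$, 1}
FOLLOW(B) = {$, 1, 3}
FOLLOW(C) = {1, 3}
FOLLOW(S) = {$, 1}
Therefore, FOLLOW(S) = {$, 1}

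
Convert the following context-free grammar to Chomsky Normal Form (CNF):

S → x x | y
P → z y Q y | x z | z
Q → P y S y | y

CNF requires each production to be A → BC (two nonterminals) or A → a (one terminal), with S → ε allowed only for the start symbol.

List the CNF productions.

TX → x; S → y; TZ → z; TY → y; P → z; Q → y; S → TX TX; P → TZ X0; X0 → TY X1; X1 → Q TY; P → TX TZ; Q → P X2; X2 → TY X3; X3 → S TY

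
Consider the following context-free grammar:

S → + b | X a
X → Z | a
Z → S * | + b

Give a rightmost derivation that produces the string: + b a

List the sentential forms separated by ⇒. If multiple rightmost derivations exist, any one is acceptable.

S ⇒ X a ⇒ Z a ⇒ + b a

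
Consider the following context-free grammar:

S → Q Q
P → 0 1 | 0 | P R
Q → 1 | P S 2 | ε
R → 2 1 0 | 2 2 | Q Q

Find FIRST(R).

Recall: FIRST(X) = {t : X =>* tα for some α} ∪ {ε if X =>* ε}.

We compute FIRST(R) using the standard algorithm.
FIRST(P) = {0}
FIRST(Q) = {0, 1, ε}
FIRST(R) = {0, 1, 2, ε}
FIRST(S) = {0, 1, ε}
Therefore, FIRST(R) = {0, 1, 2, ε}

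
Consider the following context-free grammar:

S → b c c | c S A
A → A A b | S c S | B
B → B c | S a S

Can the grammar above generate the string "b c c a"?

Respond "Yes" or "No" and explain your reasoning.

No - no valid derivation exists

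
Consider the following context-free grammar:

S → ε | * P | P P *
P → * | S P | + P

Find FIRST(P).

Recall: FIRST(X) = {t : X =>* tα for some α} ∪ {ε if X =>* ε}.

We compute FIRST(P) using the standard algorithm.
FIRST(P) = {*, +}
FIRST(S) = {*, +, ε}
Therefore, FIRST(P) = {*, +}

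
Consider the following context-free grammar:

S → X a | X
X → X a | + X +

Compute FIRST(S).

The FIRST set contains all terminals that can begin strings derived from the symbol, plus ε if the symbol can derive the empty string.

We compute FIRST(S) using the standard algorithm.
FIRST(S) = {+}
FIRST(X) = {+}
Therefore, FIRST(S) = {+}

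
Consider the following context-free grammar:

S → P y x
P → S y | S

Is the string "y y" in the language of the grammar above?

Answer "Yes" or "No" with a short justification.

No - no valid derivation exists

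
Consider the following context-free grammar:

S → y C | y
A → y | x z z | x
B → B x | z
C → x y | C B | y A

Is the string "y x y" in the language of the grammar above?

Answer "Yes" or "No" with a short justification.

Yes - a valid derivation exists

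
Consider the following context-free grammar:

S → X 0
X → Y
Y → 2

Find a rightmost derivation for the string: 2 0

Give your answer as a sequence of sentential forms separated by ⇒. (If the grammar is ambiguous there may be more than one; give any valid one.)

S ⇒ X 0 ⇒ Y 0 ⇒ 2 0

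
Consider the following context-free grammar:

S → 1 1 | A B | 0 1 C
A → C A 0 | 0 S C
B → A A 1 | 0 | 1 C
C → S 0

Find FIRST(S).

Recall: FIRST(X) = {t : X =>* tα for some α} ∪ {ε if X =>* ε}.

We compute FIRST(S) using the standard algorithm.
FIRST(A) = {0, 1}
FIRST(B) = {0, 1}
FIRST(C) = {0, 1}
FIRST(S) = {0, 1}
Therefore, FIRST(S) = {0, 1}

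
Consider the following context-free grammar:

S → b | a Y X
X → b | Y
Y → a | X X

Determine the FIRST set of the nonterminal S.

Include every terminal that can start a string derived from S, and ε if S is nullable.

We compute FIRST(S) using the standard algorithm.
FIRST(S) = {a, b}
FIRST(X) = {a, b}
FIRST(Y) = {a, b}
Therefore, FIRST(S) = {a, b}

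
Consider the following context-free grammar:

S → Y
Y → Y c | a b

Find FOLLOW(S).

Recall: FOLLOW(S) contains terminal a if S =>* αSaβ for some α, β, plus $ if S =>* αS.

We compute FOLLOW(S) using the standard algorithm.
FOLLOW(S) starts with {$}.
FIRST(S) = {a}
FIRST(Y) = {a}
FOLLOW(S) = {$}
FOLLOW(Y) = {$, c}
Therefore, FOLLOW(S) = {$}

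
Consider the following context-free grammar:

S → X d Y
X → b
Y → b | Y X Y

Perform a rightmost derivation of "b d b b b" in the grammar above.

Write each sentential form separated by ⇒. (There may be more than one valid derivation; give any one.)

S ⇒ X d Y ⇒ X d Y X Y ⇒ X d Y X b ⇒ X d Y b b ⇒ X d b b b ⇒ b d b b b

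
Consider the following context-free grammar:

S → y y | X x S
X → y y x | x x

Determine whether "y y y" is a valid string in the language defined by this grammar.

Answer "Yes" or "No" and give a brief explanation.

No - no valid derivation exists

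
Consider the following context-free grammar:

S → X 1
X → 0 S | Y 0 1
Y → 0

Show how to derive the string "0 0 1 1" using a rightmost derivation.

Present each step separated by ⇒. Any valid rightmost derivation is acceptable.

S ⇒ X 1 ⇒ Y 0 1 1 ⇒ 0 0 1 1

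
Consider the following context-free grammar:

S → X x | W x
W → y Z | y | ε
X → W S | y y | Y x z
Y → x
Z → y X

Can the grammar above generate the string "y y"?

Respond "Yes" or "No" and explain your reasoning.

No - no valid derivation exists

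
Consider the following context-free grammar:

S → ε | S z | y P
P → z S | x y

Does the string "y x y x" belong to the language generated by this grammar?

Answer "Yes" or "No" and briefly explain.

No - no valid derivation exists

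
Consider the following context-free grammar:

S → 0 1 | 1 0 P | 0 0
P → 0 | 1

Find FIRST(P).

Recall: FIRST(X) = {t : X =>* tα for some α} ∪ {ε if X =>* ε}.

We compute FIRST(P) using the standard algorithm.
FIRST(P) = {0, 1}
FIRST(S) = {0, 1}
Therefore, FIRST(P) = {0, 1}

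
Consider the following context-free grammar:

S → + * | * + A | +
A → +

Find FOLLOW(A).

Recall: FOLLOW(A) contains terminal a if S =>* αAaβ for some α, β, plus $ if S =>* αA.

We compute FOLLOW(A) using the standard algorithm.
FOLLOW(S) starts with {$}.
FIRST(A) = {+}
FIRST(S) = {*, +}
FOLLOW(A) = {$}
FOLLOW(S) = {$}
Therefore, FOLLOW(A) = {$}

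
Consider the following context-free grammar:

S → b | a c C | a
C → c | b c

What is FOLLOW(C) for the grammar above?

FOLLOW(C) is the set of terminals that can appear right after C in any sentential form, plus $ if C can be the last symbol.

We compute FOLLOW(C) using the standard algorithm.
FOLLOW(S) starts with {$}.
FIRST(C) = {b, c}
FIRST(S) = {a, b}
FOLLOW(C) = {$}
FOLLOW(S) = {$}
Therefore, FOLLOW(C) = {$}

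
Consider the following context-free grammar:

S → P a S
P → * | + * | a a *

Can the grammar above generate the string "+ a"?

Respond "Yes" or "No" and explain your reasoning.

No - no valid derivation exists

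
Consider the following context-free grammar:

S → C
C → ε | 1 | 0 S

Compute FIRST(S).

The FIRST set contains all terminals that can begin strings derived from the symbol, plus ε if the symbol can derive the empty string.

We compute FIRST(S) using the standard algorithm.
FIRST(C) = {0, 1, ε}
FIRST(S) = {0, 1, ε}
Therefore, FIRST(S) = {0, 1, ε}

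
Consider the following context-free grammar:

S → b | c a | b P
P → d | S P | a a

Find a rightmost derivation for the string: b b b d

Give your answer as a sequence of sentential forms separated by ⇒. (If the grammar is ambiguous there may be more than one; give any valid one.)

S ⇒ b P ⇒ b S P ⇒ b S S P ⇒ b S S d ⇒ b S b d ⇒ b b b d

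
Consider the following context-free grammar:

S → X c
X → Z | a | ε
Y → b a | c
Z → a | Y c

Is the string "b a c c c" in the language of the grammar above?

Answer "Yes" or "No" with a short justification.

No - no valid derivation exists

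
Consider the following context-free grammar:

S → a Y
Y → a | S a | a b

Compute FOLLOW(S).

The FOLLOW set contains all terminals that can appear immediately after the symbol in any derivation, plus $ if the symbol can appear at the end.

We compute FOLLOW(S) using the standard algorithm.
FOLLOW(S) starts with {$}.
FIRST(S) = {a}
FIRST(Y) = {a}
FOLLOW(S) = {$, a}
FOLLOW(Y) = {$, a}
Therefore, FOLLOW(S) = {$, a}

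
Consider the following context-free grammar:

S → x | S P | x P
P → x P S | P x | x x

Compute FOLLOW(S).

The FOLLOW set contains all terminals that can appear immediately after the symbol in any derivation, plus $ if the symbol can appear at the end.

We compute FOLLOW(S) using the standard algorithm.
FOLLOW(S) starts with {$}.
FIRST(P) = {x}
FIRST(S) = {x}
FOLLOW(P) = {$, x}
FOLLOW(S) = {$, x}
Therefore, FOLLOW(S) = {$, x}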